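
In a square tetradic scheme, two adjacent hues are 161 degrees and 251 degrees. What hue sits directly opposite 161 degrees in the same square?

341°

A square tetradic scheme places four hues 90° apart; opposite corners are 180° apart.
161 + 180 = 341°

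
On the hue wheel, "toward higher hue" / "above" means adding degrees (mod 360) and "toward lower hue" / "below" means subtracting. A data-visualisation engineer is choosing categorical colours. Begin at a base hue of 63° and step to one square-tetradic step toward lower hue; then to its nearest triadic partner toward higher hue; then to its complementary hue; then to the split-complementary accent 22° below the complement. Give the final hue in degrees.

63 − 90 = -27 → -27 + 360 = 333°   (square ↓)
333 + 120 = 453 → 453 − 360 = 93°   (triadic ↑)
93 + 180 = 273°   (complement)
273 + 158 = 431 → 431 − 360 = 71°   (split-comp 22° ↓)

71°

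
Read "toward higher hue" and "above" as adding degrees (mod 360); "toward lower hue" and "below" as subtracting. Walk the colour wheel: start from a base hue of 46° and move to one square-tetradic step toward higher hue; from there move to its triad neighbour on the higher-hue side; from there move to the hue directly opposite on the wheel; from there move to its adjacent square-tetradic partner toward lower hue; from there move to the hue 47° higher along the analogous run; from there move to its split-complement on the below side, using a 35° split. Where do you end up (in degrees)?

178°

46 + 90 = 136°   (square ↑)
136 + 120 = 256°   (triadic ↑)
256 + 180 = 436 → 436 − 360 = 76°   (complement)
76 − 90 = -14 → -14 + 360 = 346°   (square ↓)
346 + 47 = 393 → 393 − 360 = 33°   (analog 47° ↑)
33 + 145 = 178°   (split-comp 35° ↓)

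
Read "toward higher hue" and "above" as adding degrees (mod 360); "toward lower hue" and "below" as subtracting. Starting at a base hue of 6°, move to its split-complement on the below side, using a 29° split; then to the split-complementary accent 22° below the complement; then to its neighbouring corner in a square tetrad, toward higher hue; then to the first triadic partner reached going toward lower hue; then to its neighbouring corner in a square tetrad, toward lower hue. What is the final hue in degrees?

6 + 151 = 157°   (split-comp 29° ↓)
157 + 158 = 315°   (split-comp 22° ↓)
315 + 90 = 405 → 405 − 360 = 45°   (square ↑)
45 − 120 = -75 → -75 + 360 = 285°   (triadic ↓)
285 − 90 = 195°   (square ↓)

195°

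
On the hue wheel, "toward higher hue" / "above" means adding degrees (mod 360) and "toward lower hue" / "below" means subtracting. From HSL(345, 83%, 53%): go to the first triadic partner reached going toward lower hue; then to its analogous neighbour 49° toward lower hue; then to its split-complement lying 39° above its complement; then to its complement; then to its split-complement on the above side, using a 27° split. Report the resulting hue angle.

62°

−120° (triadic ↓): 345 − 120 = 225°
−49° (analog 49° ↓): 225 − 49 = 176°
+219° (split-comp 39° ↑): 176 + 219 = 395 → 395 − 360 = 35°
+180° (complement): 35 + 180 = 215°
+207° (split-comp 27° ↑): 215 + 207 = 422 → 422 − 360 = 62°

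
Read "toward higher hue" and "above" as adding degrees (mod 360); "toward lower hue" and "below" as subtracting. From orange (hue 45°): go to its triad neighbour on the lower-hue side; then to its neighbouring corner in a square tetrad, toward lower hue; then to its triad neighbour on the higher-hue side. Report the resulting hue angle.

315°

45 − 120 = -75 → -75 + 360 = 285°   (triadic ↓)
285 − 90 = 195°   (square ↓)
195 + 120 = 315°   (triadic ↑)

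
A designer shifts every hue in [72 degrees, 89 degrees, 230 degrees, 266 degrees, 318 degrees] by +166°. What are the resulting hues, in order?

72 + 166 = 238°
89 + 166 = 255°
230 + 166 = 396 → 396 − 360 = 36°
266 + 166 = 432 → 432 − 360 = 72°
318 + 166 = 484 → 484 − 360 = 124°

238°, 255°, 36°, 72°, 124°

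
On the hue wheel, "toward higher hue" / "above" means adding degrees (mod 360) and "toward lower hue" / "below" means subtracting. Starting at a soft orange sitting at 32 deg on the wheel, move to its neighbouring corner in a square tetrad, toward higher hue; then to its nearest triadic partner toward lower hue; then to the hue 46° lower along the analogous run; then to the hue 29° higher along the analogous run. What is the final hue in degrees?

345°

square ↑ +90°: 32 + 90 = 122°
triadic ↓ −120°: 122 − 120 = 2°
analog 46° ↓ −46°: 2 − 46 = -44 → -44 + 360 = 316°
analog 29° ↑ +29°: 316 + 29 = 345°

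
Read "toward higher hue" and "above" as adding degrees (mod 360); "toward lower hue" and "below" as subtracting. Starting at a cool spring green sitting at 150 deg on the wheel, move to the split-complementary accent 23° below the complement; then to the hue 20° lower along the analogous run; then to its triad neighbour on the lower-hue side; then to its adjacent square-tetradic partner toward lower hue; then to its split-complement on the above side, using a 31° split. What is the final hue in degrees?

150 + 157 = 307°   (split-comp 23° ↓)
307 − 20 = 287°   (analog 20° ↓)
287 − 120 = 167°   (triadic ↓)
167 − 90 = 77°   (square ↓)
77 + 211 = 288°   (split-comp 31° ↑)

288°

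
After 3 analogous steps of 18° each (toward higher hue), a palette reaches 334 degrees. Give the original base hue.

280°

3 steps of 18° (toward higher hue) give a net shift of +54°.
Start = end − shift: 334 − 54 = 280°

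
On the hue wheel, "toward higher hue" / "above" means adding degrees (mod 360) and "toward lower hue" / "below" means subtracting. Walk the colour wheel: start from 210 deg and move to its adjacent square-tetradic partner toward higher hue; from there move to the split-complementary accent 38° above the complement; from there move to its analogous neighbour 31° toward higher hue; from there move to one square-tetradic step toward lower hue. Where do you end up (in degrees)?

99°

square ↑ +90°: 210 + 90 = 300°
split-comp 38° ↑ +218°: 300 + 218 = 518 → 518 − 360 = 158°
analog 31° ↑ +31°: 158 + 31 = 189°
square ↓ −90°: 189 − 90 = 99°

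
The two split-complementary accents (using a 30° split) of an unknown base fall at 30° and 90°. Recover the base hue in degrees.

240°

The accents sit 30° either side of the complement, so the complement is their short-arc midpoint on the wheel.
Short-arc midpoint of 30° and 90°: 60°.
Base is 180° from the complement: 60 − 180 = -120 → -120 + 360 = 240°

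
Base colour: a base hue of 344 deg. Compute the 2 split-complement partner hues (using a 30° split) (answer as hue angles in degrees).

Complement of 344 deg: 344 + 180 = 524 → 524 − 360 = 164°
164 − 30 = 134°
164 + 30 = 194°

134° and 194°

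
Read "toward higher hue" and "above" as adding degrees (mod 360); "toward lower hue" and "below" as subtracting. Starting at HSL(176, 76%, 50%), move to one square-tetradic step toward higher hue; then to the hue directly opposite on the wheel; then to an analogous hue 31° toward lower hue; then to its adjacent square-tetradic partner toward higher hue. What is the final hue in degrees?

145°

+90° (square ↑): 176 + 90 = 266°
+180° (complement): 266 + 180 = 446 → 446 − 360 = 86°
−31° (analog 31° ↓): 86 − 31 = 55°
+90° (square ↑): 55 + 90 = 145°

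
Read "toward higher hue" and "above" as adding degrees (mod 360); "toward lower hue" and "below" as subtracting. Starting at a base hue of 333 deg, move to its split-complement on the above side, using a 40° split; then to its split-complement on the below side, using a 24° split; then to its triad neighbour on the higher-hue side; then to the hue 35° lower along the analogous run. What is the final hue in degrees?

74°

split-comp 40° ↑ +220°: 333 + 220 = 553 → 553 − 360 = 193°
split-comp 24° ↓ +156°: 193 + 156 = 349°
triadic ↑ +120°: 349 + 120 = 469 → 469 − 360 = 109°
analog 35° ↓ −35°: 109 − 35 = 74°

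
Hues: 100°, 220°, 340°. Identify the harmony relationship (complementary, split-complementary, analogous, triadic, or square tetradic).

triadic

Sort the hues: 100°, 220°, 340°.
Successive gaps around the wheel: 120°, 120°, 120°.
Three hues equally spaced 120° apart form a triad.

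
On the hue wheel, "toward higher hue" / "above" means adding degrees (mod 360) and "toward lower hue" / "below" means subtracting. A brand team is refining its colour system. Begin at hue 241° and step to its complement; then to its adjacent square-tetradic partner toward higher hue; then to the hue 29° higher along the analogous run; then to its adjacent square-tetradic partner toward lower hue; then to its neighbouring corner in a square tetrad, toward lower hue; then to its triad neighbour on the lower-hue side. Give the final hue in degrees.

complement +180°: 241 + 180 = 421 → 421 − 360 = 61°
square ↑ +90°: 61 + 90 = 151°
analog 29° ↑ +29°: 151 + 29 = 180°
square ↓ −90°: 180 − 90 = 90°
square ↓ −90°: 90 − 90 = 0°
triadic ↓ −120°: 0 − 120 = -120 → -120 + 360 = 240°

240°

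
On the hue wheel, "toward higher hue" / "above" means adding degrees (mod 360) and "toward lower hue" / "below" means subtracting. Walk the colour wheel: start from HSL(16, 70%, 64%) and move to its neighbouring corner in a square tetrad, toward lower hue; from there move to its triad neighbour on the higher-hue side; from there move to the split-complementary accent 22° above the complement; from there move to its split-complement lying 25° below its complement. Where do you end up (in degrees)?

square ↓ −90°: 16 − 90 = -74 → -74 + 360 = 286°
triadic ↑ +120°: 286 + 120 = 406 → 406 − 360 = 46°
split-comp 22° ↑ +202°: 46 + 202 = 248°
split-comp 25° ↓ +155°: 248 + 155 = 403 → 403 − 360 = 43°

43°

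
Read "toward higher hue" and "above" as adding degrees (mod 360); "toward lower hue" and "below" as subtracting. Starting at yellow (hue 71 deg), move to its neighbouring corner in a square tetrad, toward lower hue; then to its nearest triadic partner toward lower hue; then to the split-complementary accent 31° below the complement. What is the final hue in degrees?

71 − 90 = -19 → -19 + 360 = 341°   (square ↓)
341 − 120 = 221°   (triadic ↓)
221 + 149 = 370 → 370 − 360 = 10°   (split-comp 31° ↓)

10°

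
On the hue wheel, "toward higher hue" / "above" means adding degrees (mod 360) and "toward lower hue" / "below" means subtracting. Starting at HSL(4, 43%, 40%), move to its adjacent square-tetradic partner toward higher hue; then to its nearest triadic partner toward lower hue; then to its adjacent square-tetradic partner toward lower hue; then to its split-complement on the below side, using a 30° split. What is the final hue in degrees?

34°

4 + 90 = 94°   (square ↑)
94 − 120 = -26 → -26 + 360 = 334°   (triadic ↓)
334 − 90 = 244°   (square ↓)
244 + 150 = 394 → 394 − 360 = 34°   (split-comp 30° ↓)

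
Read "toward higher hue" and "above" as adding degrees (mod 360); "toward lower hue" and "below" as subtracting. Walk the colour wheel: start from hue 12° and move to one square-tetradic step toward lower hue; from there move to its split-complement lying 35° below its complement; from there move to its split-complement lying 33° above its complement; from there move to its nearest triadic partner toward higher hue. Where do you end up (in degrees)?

40°

12 − 90 = -78 → -78 + 360 = 282°   (square ↓)
282 + 145 = 427 → 427 − 360 = 67°   (split-comp 35° ↓)
67 + 213 = 280°   (split-comp 33° ↑)
280 + 120 = 400 → 400 − 360 = 40°   (triadic ↑)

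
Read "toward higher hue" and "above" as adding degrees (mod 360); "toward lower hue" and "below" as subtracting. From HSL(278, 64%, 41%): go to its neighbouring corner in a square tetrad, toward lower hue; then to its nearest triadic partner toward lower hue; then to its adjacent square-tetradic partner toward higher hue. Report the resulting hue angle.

158°

278 − 90 = 188°   (square ↓)
188 − 120 = 68°   (triadic ↓)
68 + 90 = 158°   (square ↑)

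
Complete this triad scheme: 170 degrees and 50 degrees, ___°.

290°

A triad places three hues 120° apart.
The full set through 50° is {50°, 170°, 290°}.
Given {50°, 170°}, the missing hue is 290°.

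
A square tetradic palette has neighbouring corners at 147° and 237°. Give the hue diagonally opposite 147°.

327°

A square tetradic scheme places four hues 90° apart; opposite corners are 180° apart.
147 + 180 = 327°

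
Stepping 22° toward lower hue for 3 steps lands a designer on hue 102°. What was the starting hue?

168°

3 steps of 22° (toward lower hue) give a net shift of −66°.
Start = end − shift: 102 + 66 = 168°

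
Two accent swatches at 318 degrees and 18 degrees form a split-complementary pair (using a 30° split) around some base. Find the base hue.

The accents sit 30° either side of the complement, so the complement is their short-arc midpoint on the wheel.
Short-arc midpoint of 318° and 18°: 348°.
Base is 180° from the complement: 348 − 180 = 168°

168°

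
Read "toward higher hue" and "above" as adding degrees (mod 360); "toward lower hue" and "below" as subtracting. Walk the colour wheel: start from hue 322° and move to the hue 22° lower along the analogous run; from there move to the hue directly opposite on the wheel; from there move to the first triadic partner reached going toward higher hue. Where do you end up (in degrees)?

240°

analog 22° ↓ −22°: 322 − 22 = 300°
complement +180°: 300 + 180 = 480 → 480 − 360 = 120°
triadic ↑ +120°: 120 + 120 = 240°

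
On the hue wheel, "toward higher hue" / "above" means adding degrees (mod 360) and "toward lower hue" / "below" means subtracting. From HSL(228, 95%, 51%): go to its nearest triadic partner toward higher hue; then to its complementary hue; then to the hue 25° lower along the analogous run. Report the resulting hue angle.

143°

+120° (triadic ↑): 228 + 120 = 348°
+180° (complement): 348 + 180 = 528 → 528 − 360 = 168°
−25° (analog 25° ↓): 168 − 25 = 143°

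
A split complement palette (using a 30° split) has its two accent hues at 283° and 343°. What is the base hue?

The accents sit 30° either side of the complement, so the complement is their short-arc midpoint on the wheel.
Short-arc midpoint of 283° and 343°: 313°.
Base is 180° from the complement: 313 − 180 = 133°

133°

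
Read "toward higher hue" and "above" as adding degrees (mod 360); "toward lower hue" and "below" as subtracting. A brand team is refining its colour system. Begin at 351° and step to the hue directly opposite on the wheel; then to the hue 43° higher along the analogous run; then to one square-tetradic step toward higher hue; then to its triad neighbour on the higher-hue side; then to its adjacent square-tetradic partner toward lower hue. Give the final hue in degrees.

334°

351 + 180 = 531 → 531 − 360 = 171°   (complement)
171 + 43 = 214°   (analog 43° ↑)
214 + 90 = 304°   (square ↑)
304 + 120 = 424 → 424 − 360 = 64°   (triadic ↑)
64 − 90 = -26 → -26 + 360 = 334°   (square ↓)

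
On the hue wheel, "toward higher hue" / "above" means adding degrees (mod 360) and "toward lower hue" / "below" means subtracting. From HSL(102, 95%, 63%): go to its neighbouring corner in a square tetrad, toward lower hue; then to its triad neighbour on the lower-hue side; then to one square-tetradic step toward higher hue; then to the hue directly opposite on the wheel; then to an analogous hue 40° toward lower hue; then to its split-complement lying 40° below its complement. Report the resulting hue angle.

262°

−90° (square ↓): 102 − 90 = 12°
−120° (triadic ↓): 12 − 120 = -108 → -108 + 360 = 252°
+90° (square ↑): 252 + 90 = 342°
+180° (complement): 342 + 180 = 522 → 522 − 360 = 162°
−40° (analog 40° ↓): 162 − 40 = 122°
+140° (split-comp 40° ↓): 122 + 140 = 262°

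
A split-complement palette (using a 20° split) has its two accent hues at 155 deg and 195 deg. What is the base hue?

The accents sit 20° either side of the complement, so the complement is their short-arc midpoint on the wheel.
Short-arc midpoint of 155° and 195°: 175°.
Base is 180° from the complement: 175 − 180 = -5 → -5 + 360 = 355°

355°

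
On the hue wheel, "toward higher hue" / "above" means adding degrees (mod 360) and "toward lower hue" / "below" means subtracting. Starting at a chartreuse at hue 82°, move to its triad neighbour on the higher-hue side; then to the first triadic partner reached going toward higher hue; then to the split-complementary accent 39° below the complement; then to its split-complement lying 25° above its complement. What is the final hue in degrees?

triadic ↑ +120°: 82 + 120 = 202°
triadic ↑ +120°: 202 + 120 = 322°
split-comp 39° ↓ +141°: 322 + 141 = 463 → 463 − 360 = 103°
split-comp 25° ↑ +205°: 103 + 205 = 308°

308°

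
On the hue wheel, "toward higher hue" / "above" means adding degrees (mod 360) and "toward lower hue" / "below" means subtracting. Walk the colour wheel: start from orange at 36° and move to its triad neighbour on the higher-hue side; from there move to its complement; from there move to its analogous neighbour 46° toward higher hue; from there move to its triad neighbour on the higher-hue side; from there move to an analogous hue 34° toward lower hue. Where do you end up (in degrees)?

108°

triadic ↑ +120°: 36 + 120 = 156°
complement +180°: 156 + 180 = 336°
analog 46° ↑ +46°: 336 + 46 = 382 → 382 − 360 = 22°
triadic ↑ +120°: 22 + 120 = 142°
analog 34° ↓ −34°: 142 − 34 = 108°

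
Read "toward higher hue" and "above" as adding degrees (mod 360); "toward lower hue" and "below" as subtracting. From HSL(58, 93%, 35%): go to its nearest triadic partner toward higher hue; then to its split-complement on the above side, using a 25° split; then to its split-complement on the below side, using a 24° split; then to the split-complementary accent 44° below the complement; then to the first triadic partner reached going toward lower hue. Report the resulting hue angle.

58 + 120 = 178°   (triadic ↑)
178 + 205 = 383 → 383 − 360 = 23°   (split-comp 25° ↑)
23 + 156 = 179°   (split-comp 24° ↓)
179 + 136 = 315°   (split-comp 44° ↓)
315 − 120 = 195°   (triadic ↓)

195°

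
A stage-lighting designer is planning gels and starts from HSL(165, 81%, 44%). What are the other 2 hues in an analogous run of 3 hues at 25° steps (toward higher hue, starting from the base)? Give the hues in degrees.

Analogous hues sit every 25° along the wheel.
165 + 25 = 190°
165 + 50 = 215°

190° and 215°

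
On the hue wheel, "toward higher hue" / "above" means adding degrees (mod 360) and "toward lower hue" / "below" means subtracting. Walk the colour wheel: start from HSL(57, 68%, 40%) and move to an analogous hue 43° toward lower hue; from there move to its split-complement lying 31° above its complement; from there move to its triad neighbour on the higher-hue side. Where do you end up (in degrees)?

345°

57 − 43 = 14°   (analog 43° ↓)
14 + 211 = 225°   (split-comp 31° ↑)
225 + 120 = 345°   (triadic ↑)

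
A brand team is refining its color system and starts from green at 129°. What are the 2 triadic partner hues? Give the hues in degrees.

249° and 9°

A triad places three hues 120° apart.
129 + 120 = 249°
129 + 240 = 369 → 369 − 360 = 9°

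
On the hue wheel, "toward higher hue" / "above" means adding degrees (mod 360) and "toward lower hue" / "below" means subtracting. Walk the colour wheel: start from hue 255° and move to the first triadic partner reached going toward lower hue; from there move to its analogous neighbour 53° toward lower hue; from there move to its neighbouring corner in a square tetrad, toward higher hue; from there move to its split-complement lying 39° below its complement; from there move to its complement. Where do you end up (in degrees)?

133°

255 − 120 = 135°   (triadic ↓)
135 − 53 = 82°   (analog 53° ↓)
82 + 90 = 172°   (square ↑)
172 + 141 = 313°   (split-comp 39° ↓)
313 + 180 = 493 → 493 − 360 = 133°   (complement)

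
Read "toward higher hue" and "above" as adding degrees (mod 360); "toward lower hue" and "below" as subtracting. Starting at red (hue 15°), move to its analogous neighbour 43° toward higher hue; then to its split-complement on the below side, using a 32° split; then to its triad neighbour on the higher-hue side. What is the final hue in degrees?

analog 43° ↑ +43°: 15 + 43 = 58°
split-comp 32° ↓ +148°: 58 + 148 = 206°
triadic ↑ +120°: 206 + 120 = 326°

326°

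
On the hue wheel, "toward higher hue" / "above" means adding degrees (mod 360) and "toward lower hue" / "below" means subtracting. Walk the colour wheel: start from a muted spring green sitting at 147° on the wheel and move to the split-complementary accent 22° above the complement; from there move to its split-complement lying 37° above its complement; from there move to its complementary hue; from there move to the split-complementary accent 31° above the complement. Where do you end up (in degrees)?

split-comp 22° ↑ +202°: 147 + 202 = 349°
split-comp 37° ↑ +217°: 349 + 217 = 566 → 566 − 360 = 206°
complement +180°: 206 + 180 = 386 → 386 − 360 = 26°
split-comp 31° ↑ +211°: 26 + 211 = 237°

237°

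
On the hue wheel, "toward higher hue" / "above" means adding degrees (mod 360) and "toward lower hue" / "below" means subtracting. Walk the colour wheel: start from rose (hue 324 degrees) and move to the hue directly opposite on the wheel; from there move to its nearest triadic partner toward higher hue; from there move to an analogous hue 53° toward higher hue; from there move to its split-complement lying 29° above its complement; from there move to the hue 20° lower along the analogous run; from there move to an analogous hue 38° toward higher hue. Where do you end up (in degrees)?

184°

complement +180°: 324 + 180 = 504 → 504 − 360 = 144°
triadic ↑ +120°: 144 + 120 = 264°
analog 53° ↑ +53°: 264 + 53 = 317°
split-comp 29° ↑ +209°: 317 + 209 = 526 → 526 − 360 = 166°
analog 20° ↓ −20°: 166 − 20 = 146°
analog 38° ↑ +38°: 146 + 38 = 184°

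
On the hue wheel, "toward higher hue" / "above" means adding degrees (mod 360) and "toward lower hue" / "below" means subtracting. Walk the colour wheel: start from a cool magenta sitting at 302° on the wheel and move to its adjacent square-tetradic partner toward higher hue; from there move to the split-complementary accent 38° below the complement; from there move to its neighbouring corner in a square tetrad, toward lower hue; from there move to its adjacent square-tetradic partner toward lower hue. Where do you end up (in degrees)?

354°

+90° (square ↑): 302 + 90 = 392 → 392 − 360 = 32°
+142° (split-comp 38° ↓): 32 + 142 = 174°
−90° (square ↓): 174 − 90 = 84°
−90° (square ↓): 84 − 90 = -6 → -6 + 360 = 354°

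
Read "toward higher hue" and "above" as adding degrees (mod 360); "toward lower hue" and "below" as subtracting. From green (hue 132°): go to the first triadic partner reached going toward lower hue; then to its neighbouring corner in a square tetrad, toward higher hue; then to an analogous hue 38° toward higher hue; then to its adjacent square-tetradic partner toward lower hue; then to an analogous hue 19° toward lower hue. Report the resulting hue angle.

triadic ↓ −120°: 132 − 120 = 12°
square ↑ +90°: 12 + 90 = 102°
analog 38° ↑ +38°: 102 + 38 = 140°
square ↓ −90°: 140 − 90 = 50°
analog 19° ↓ −19°: 50 − 19 = 31°

31°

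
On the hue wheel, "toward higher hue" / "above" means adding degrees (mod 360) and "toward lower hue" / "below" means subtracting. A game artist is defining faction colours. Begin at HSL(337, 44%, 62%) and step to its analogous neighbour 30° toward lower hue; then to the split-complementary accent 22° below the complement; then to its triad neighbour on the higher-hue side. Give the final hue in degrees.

analog 30° ↓ −30°: 337 − 30 = 307°
split-comp 22° ↓ +158°: 307 + 158 = 465 → 465 − 360 = 105°
triadic ↑ +120°: 105 + 120 = 225°

225°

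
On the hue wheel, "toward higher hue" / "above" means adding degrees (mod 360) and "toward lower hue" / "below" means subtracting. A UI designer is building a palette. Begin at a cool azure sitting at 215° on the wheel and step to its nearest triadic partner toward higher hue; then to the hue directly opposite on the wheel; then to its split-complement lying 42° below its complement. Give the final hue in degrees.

293°

+120° (triadic ↑): 215 + 120 = 335°
+180° (complement): 335 + 180 = 515 → 515 − 360 = 155°
+138° (split-comp 42° ↓): 155 + 138 = 293°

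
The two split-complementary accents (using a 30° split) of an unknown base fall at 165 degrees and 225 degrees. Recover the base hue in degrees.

15°

The accents sit 30° either side of the complement, so the complement is their short-arc midpoint on the wheel.
Short-arc midpoint of 165° and 225°: 195°.
Base is 180° from the complement: 195 − 180 = 15°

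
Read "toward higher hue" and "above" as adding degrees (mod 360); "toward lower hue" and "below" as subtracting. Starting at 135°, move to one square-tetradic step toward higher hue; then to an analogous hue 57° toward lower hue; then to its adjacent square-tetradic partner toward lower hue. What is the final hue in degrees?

78°

+90° (square ↑): 135 + 90 = 225°
−57° (analog 57° ↓): 225 − 57 = 168°
−90° (square ↓): 168 − 90 = 78°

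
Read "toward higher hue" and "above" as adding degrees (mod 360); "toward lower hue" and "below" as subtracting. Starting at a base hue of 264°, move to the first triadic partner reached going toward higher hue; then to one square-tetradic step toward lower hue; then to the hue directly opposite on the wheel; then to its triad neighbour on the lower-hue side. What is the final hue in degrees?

triadic ↑ +120°: 264 + 120 = 384 → 384 − 360 = 24°
square ↓ −90°: 24 − 90 = -66 → -66 + 360 = 294°
complement +180°: 294 + 180 = 474 → 474 − 360 = 114°
triadic ↓ −120°: 114 − 120 = -6 → -6 + 360 = 354°

354°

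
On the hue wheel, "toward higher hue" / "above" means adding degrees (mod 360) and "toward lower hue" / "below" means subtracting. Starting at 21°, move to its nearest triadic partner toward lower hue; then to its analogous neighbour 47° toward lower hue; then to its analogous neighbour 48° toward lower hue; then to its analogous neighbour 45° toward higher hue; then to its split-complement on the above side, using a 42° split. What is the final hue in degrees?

73°

−120° (triadic ↓): 21 − 120 = -99 → -99 + 360 = 261°
−47° (analog 47° ↓): 261 − 47 = 214°
−48° (analog 48° ↓): 214 − 48 = 166°
+45° (analog 45° ↑): 166 + 45 = 211°
+222° (split-comp 42° ↑): 211 + 222 = 433 → 433 − 360 = 73°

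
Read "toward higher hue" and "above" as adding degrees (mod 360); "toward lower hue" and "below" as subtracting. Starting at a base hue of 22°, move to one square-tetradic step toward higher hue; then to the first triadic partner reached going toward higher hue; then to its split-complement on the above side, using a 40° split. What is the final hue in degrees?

22 + 90 = 112°   (square ↑)
112 + 120 = 232°   (triadic ↑)
232 + 220 = 452 → 452 − 360 = 92°   (split-comp 40° ↑)

92°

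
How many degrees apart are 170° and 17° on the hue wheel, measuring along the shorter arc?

|170 − 17| = 153.
153 ≤ 180, so the shorter arc is 153°.

153°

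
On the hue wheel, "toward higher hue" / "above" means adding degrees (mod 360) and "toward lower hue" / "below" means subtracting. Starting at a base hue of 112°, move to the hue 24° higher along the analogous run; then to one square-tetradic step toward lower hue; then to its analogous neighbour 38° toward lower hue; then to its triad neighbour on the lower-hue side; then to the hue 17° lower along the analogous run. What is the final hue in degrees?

231°

analog 24° ↑ +24°: 112 + 24 = 136°
square ↓ −90°: 136 − 90 = 46°
analog 38° ↓ −38°: 46 − 38 = 8°
triadic ↓ −120°: 8 − 120 = -112 → -112 + 360 = 248°
analog 17° ↓ −17°: 248 − 17 = 231°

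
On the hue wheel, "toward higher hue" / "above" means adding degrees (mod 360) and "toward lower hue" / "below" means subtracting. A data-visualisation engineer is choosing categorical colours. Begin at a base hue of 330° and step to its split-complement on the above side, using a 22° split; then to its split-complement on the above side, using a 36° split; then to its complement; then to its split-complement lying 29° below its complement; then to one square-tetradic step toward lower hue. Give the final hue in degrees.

+202° (split-comp 22° ↑): 330 + 202 = 532 → 532 − 360 = 172°
+216° (split-comp 36° ↑): 172 + 216 = 388 → 388 − 360 = 28°
+180° (complement): 28 + 180 = 208°
+151° (split-comp 29° ↓): 208 + 151 = 359°
−90° (square ↓): 359 − 90 = 269°

269°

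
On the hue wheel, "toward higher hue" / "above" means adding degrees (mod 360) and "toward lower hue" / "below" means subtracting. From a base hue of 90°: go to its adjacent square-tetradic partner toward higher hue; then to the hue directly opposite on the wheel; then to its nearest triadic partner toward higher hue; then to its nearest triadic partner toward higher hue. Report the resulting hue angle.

+90° (square ↑): 90 + 90 = 180°
+180° (complement): 180 + 180 = 360 → 360 − 360 = 0°
+120° (triadic ↑): 0 + 120 = 120°
+120° (triadic ↑): 120 + 120 = 240°

240°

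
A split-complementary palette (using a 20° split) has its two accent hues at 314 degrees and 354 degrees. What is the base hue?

The accents sit 20° either side of the complement, so the complement is their short-arc midpoint on the wheel.
Short-arc midpoint of 314° and 354°: 334°.
Base is 180° from the complement: 334 − 180 = 154°

154°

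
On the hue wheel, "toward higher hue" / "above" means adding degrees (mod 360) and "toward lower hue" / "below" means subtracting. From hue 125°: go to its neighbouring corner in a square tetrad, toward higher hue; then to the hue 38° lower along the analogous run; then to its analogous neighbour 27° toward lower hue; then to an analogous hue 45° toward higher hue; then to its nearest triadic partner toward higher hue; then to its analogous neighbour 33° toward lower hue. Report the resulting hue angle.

282°

+90° (square ↑): 125 + 90 = 215°
−38° (analog 38° ↓): 215 − 38 = 177°
−27° (analog 27° ↓): 177 − 27 = 150°
+45° (analog 45° ↑): 150 + 45 = 195°
+120° (triadic ↑): 195 + 120 = 315°
−33° (analog 33° ↓): 315 − 33 = 282°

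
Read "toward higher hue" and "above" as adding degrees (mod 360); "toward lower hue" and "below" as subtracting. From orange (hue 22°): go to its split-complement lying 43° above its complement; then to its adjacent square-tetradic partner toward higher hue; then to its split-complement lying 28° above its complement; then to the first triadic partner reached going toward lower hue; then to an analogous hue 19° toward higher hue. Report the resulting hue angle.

+223° (split-comp 43° ↑): 22 + 223 = 245°
+90° (square ↑): 245 + 90 = 335°
+208° (split-comp 28° ↑): 335 + 208 = 543 → 543 − 360 = 183°
−120° (triadic ↓): 183 − 120 = 63°
+19° (analog 19° ↑): 63 + 19 = 82°

82°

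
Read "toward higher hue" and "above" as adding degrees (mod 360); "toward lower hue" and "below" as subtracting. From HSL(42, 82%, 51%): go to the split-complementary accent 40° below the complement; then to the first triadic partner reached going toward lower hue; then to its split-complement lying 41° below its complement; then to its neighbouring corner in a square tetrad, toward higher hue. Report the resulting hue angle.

42 + 140 = 182°   (split-comp 40° ↓)
182 − 120 = 62°   (triadic ↓)
62 + 139 = 201°   (split-comp 41° ↓)
201 + 90 = 291°   (square ↑)

291°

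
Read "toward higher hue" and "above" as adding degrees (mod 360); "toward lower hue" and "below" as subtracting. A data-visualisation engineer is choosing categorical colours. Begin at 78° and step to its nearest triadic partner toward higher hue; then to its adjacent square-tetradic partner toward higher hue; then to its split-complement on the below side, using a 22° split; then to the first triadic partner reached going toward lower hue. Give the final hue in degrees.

326°

triadic ↑ +120°: 78 + 120 = 198°
square ↑ +90°: 198 + 90 = 288°
split-comp 22° ↓ +158°: 288 + 158 = 446 → 446 − 360 = 86°
triadic ↓ −120°: 86 − 120 = -34 → -34 + 360 = 326°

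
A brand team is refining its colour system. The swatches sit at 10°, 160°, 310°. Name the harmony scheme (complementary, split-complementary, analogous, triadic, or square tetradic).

Sort the hues: 10°, 160°, 310°.
Successive gaps around the wheel: 150°, 150°, 60°.
Two 150° gaps and one 60° gap — a base hue opposite a pair of accents 30° either side of its complement — is the split-complementary pattern.

split-complementary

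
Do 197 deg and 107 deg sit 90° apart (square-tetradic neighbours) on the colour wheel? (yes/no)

Angular distance: |197 − 107| = 90 = 90°.
90° apart (square-tetradic neighbours) requires 90°.

yes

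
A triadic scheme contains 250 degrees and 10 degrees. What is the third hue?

130°

A triad spaces three hues 120° apart.
The full set is {10°, 130°, 250°}.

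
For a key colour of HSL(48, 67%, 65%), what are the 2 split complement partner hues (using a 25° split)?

Split-complementary hues sit 25° either side of the complement.
Complement of 48 degrees: 48 + 180 = 228°
228 − 25 = 203°
228 + 25 = 253°

203° and 253°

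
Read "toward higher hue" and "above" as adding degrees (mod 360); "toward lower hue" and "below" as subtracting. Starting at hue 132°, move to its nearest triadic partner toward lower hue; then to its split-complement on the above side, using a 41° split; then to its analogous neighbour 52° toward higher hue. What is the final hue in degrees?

triadic ↓ −120°: 132 − 120 = 12°
split-comp 41° ↑ +221°: 12 + 221 = 233°
analog 52° ↑ +52°: 233 + 52 = 285°

285°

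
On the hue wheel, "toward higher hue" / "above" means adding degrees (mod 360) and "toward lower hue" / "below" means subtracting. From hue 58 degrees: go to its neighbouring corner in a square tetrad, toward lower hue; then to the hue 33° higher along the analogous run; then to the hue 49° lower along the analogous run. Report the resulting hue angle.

−90° (square ↓): 58 − 90 = -32 → -32 + 360 = 328°
+33° (analog 33° ↑): 328 + 33 = 361 → 361 − 360 = 1°
−49° (analog 49° ↓): 1 − 49 = -48 → -48 + 360 = 312°

312°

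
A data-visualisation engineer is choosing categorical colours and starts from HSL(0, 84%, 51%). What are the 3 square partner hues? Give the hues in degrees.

90°, 180°, and 270°

A square tetradic scheme places four hues every 90°.
0 + 90 = 90°
0 + 180 = 180°
0 + 270 = 270°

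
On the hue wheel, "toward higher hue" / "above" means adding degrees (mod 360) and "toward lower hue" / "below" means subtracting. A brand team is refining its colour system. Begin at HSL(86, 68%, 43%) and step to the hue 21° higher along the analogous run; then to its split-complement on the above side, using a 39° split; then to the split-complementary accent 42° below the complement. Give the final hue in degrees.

+21° (analog 21° ↑): 86 + 21 = 107°
+219° (split-comp 39° ↑): 107 + 219 = 326°
+138° (split-comp 42° ↓): 326 + 138 = 464 → 464 − 360 = 104°

104°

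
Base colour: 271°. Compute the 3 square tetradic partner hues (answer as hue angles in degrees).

1°, 91°, 181°

271 + 90 = 361 → 361 − 360 = 1°
271 + 180 = 451 → 451 − 360 = 91°
271 + 270 = 541 → 541 − 360 = 181°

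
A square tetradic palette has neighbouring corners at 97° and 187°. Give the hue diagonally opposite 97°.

A square tetradic scheme places four hues 90° apart; opposite corners are 180° apart.
97 + 180 = 277°

277°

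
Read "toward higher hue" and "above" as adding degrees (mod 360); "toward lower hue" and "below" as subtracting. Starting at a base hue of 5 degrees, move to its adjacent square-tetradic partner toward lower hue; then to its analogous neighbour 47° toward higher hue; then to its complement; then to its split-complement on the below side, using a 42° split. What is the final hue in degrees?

−90° (square ↓): 5 − 90 = -85 → -85 + 360 = 275°
+47° (analog 47° ↑): 275 + 47 = 322°
+180° (complement): 322 + 180 = 502 → 502 − 360 = 142°
+138° (split-comp 42° ↓): 142 + 138 = 280°

280°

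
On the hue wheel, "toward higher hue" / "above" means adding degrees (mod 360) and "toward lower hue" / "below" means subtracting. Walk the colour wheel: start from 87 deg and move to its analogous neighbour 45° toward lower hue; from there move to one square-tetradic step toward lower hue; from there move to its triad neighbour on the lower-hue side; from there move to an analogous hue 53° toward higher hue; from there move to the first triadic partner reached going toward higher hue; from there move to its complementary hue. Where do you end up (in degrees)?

87 − 45 = 42°   (analog 45° ↓)
42 − 90 = -48 → -48 + 360 = 312°   (square ↓)
312 − 120 = 192°   (triadic ↓)
192 + 53 = 245°   (analog 53° ↑)
245 + 120 = 365 → 365 − 360 = 5°   (triadic ↑)
5 + 180 = 185°   (complement)

185°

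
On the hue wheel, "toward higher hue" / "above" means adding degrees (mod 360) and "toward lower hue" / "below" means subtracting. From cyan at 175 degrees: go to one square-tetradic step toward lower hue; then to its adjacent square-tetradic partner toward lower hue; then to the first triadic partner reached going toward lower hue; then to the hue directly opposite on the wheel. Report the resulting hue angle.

55°

175 − 90 = 85°   (square ↓)
85 − 90 = -5 → -5 + 360 = 355°   (square ↓)
355 − 120 = 235°   (triadic ↓)
235 + 180 = 415 → 415 − 360 = 55°   (complement)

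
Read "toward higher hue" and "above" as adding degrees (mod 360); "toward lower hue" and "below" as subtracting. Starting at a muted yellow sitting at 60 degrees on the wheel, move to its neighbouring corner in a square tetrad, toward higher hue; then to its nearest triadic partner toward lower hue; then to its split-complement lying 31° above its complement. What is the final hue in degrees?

+90° (square ↑): 60 + 90 = 150°
−120° (triadic ↓): 150 − 120 = 30°
+211° (split-comp 31° ↑): 30 + 211 = 241°

241°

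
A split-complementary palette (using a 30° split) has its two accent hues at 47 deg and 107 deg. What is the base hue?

The accents sit 30° either side of the complement, so the complement is their short-arc midpoint on the wheel.
Short-arc midpoint of 47° and 107°: 77°.
Base is 180° from the complement: 77 − 180 = -103 → -103 + 360 = 257°

257°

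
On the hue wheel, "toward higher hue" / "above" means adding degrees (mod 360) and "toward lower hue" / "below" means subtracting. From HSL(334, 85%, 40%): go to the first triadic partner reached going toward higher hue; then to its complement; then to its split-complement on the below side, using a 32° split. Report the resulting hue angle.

+120° (triadic ↑): 334 + 120 = 454 → 454 − 360 = 94°
+180° (complement): 94 + 180 = 274°
+148° (split-comp 32° ↓): 274 + 148 = 422 → 422 − 360 = 62°

62°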